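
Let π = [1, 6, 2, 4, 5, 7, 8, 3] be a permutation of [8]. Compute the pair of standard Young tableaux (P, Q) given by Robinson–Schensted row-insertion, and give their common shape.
P = [1, 2, 3, 5, 7, 8] / [4] / [6];  Q = [1, 2, 4, 5, 6, 7] / [3] / [8];  common shape = (6, 1, 1)

Row-insert the values π_1, π_2, … into P one at a time, bumping the leftmost entry strictly greater than the inserted value down to the next row. The recording tableau Q records, in position (i, j), the step at which that cell was added to P.
  Insert 1 (step 1): P = [1];  Q = [1]
  Insert 6 (step 2): P = [1, 6];  Q = [1, 2]
  Insert 2 (step 3): P = [1, 2] / [6];  Q = [1, 2] / [3]
  Insert 4 (step 4): P = [1, 2, 4] / [6];  Q = [1, 2, 4] / [3]
  Insert 5 (step 5): P = [1, 2, 4, 5] / [6];  Q = [1, 2, 4, 5] / [3]
  Insert 7 (step 6): P = [1, 2, 4, 5, 7] / [6];  Q = [1, 2, 4, 5, 6] / [3]
  Insert 8 (step 7): P = [1, 2, 4, 5, 7, 8] / [6];  Q = [1, 2, 4, 5, 6, 7] / [3]
  Insert 3 (step 8): P = [1, 2, 3, 5, 7, 8] / [4] / [6];  Q = [1, 2, 4, 5, 6, 7] / [3] / [8]
Final shape: (6, 1, 1).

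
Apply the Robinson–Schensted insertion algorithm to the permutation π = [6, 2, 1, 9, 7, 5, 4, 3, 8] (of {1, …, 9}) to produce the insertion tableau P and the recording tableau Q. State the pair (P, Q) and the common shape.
P = [1, 3, 8] / [2, 4] / [5, 7] / [6] / [9];  Q = [1, 4, 9] / [2, 5] / [3, 6] / [7] / [8];  common shape = (3, 2, 2, 1, 1)

Row-insert the values π_1, π_2, … into P one at a time, bumping the leftmost entry strictly greater than the inserted value down to the next row. The recording tableau Q records, in position (i, j), the step at which that cell was added to P.
  Insert 6 (step 1): P = [6];  Q = [1]
  Insert 2 (step 2): P = [2] / [6];  Q = [1] / [2]
  Insert 1 (step 3): P = [1] / [2] / [6];  Q = [1] / [2] / [3]
  Insert 9 (step 4): P = [1, 9] / [2] / [6];  Q = [1, 4] / [2] / [3]
  Insert 7 (step 5): P = [1, 7] / [2, 9] / [6];  Q = [1, 4] / [2, 5] / [3]
  Insert 5 (step 6): P = [1, 5] / [2, 7] / [6, 9];  Q = [1, 4] / [2, 5] / [3, 6]
  Insert 4 (step 7): P = [1, 4] / [2, 5] / [6, 7] / [9];  Q = [1, 4] / [2, 5] / [3, 6] / [7]
  Insert 3 (step 8): P = [1, 3] / [2, 4] / [5, 7] / [6] / [9];  Q = [1, 4] / [2, 5] / [3, 6] / [7] / [8]
  Insert 8 (step 9): P = [1, 3, 8] / [2, 4] / [5, 7] / [6] / [9];  Q = [1, 4, 9] / [2, 5] / [3, 6] / [7] / [8]
Final shape: (3, 2, 2, 1, 1).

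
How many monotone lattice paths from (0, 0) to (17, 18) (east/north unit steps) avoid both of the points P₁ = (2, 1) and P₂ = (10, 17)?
Number of paths = 2790560514

Inclusion–exclusion. Total paths: C(35, 17) = 4537567650. Through P₁: C(3, 2)·C(32, 15) = 1697168160. Through P₂: C(27, 10)·C(8, 7) = 67490280. Since P₁ is strictly southwest of P₂, a monotone path through both must visit P₁ then P₂; paths through both = C(3, 2)·C(24, 8)·C(8, 7) = 17651304. Avoid both = 4537567650 − 1697168160 − 67490280 + 17651304 = 2790560514.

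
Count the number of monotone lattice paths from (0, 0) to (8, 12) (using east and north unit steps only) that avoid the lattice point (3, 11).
Number of paths = 123786

Total paths from (0, 0) to (8, 12): C(20, 8) = 125970. Paths through (3, 11): (paths (0, 0) → (3, 11)) × (paths (3, 11) → (8, 12)) = C(14, 3) · C(6, 5) = 364 · 6 = 2184. Avoidance count = 125970 − 2184 = 123786.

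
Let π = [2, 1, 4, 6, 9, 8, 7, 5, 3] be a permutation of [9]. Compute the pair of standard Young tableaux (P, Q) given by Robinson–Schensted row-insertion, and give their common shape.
P = [1, 3, 5, 7] / [2, 4] / [6] / [8] / [9];  Q = [1, 3, 4, 5] / [2, 6] / [7] / [8] / [9];  common shape = (4, 2, 1, 1, 1)

Row-insert the values π_1, π_2, … into P one at a time, bumping the leftmost entry strictly greater than the inserted value down to the next row. The recording tableau Q records, in position (i, j), the step at which that cell was added to P.
  Insert 2 (step 1): P = [2];  Q = [1]
  Insert 1 (step 2): P = [1] / [2];  Q = [1] / [2]
  Insert 4 (step 3): P = [1, 4] / [2];  Q = [1, 3] / [2]
  Insert 6 (step 4): P = [1, 4, 6] / [2];  Q = [1, 3, 4] / [2]
  Insert 9 (step 5): P = [1, 4, 6, 9] / [2];  Q = [1, 3, 4, 5] / [2]
  Insert 8 (step 6): P = [1, 4, 6, 8] / [2, 9];  Q = [1, 3, 4, 5] / [2, 6]
  Insert 7 (step 7): P = [1, 4, 6, 7] / [2, 8] / [9];  Q = [1, 3, 4, 5] / [2, 6] / [7]
  Insert 5 (step 8): P = [1, 4, 5, 7] / [2, 6] / [8] / [9];  Q = [1, 3, 4, 5] / [2, 6] / [7] / [8]
  Insert 3 (step 9): P = [1, 3, 5, 7] / [2, 4] / [6] / [8] / [9];  Q = [1, 3, 4, 5] / [2, 6] / [7] / [8] / [9]
Final shape: (4, 2, 1, 1, 1).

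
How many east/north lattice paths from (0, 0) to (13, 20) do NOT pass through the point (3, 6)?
Number of paths = 408420936

Total paths from (0, 0) to (13, 20): C(33, 13) = 573166440. Paths through (3, 6): (paths (0, 0) → (3, 6)) × (paths (3, 6) → (13, 20)) = C(9, 3) · C(24, 10) = 84 · 1961256 = 164745504. Avoidance count = 573166440 − 164745504 = 408420936.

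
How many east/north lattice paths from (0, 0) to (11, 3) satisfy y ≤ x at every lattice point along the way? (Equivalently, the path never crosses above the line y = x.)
Number of paths = 273

By the reflection principle (André's argument), the number of monotone paths to (11, 3) with n ≤ m that never go above y = x is C(14, 11) − C(14, 12) = 364 − 91 = 273.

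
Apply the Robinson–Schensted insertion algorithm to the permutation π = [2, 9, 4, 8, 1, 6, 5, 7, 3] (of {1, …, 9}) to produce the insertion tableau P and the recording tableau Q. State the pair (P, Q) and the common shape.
P = [1, 3, 5, 7] / [2, 4] / [6] / [8] / [9];  Q = [1, 2, 4, 8] / [3, 6] / [5] / [7] / [9];  common shape = (4, 2, 1, 1, 1)

Row-insert the values π_1, π_2, … into P one at a time, bumping the leftmost entry strictly greater than the inserted value down to the next row. The recording tableau Q records, in position (i, j), the step at which that cell was added to P.
  Insert 2 (step 1): P = [2];  Q = [1]
  Insert 9 (step 2): P = [2, 9];  Q = [1, 2]
  Insert 4 (step 3): P = [2, 4] / [9];  Q = [1, 2] / [3]
  Insert 8 (step 4): P = [2, 4, 8] / [9];  Q = [1, 2, 4] / [3]
  Insert 1 (step 5): P = [1, 4, 8] / [2] / [9];  Q = [1, 2, 4] / [3] / [5]
  Insert 6 (step 6): P = [1, 4, 6] / [2, 8] / [9];  Q = [1, 2, 4] / [3, 6] / [5]
  Insert 5 (step 7): P = [1, 4, 5] / [2, 6] / [8] / [9];  Q = [1, 2, 4] / [3, 6] / [5] / [7]
  Insert 7 (step 8): P = [1, 4, 5, 7] / [2, 6] / [8] / [9];  Q = [1, 2, 4, 8] / [3, 6] / [5] / [7]
  Insert 3 (step 9): P = [1, 3, 5, 7] / [2, 4] / [6] / [8] / [9];  Q = [1, 2, 4, 8] / [3, 6] / [5] / [7] / [9]
Final shape: (4, 2, 1, 1, 1).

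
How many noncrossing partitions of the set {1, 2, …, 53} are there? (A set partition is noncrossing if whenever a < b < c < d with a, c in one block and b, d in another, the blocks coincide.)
C_53 = 116157871455782434250553845880

These noncrossing partitions are counted by the Catalan number C_n = (1/(n + 1)) · C(2n, n). For n = 53: C_53 = (1/54) · C(106, 53) = 6272525058612251449529907677520/54 = 116157871455782434250553845880.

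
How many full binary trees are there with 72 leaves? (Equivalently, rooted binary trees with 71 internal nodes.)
C_71 = 5175569924646105559418940193995065716350

These full binary trees are counted by the Catalan number C_n = (1/(n + 1)) · C(2n, n). For n = 71: C_71 = (1/72) · C(142, 71) = 372641034574519600278163693967644731577200/72 = 5175569924646105559418940193995065716350.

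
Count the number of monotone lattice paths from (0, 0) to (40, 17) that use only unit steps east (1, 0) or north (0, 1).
Number of paths = 139646485582065

A monotone lattice path from (0, 0) to (40, 17) consists of 40 east steps and 17 north steps in some order, so it is determined by which 40 of the 57 steps are east. The count is C(57, 40) = 139646485582065.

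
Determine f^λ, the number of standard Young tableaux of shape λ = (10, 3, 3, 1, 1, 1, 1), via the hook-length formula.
# SYT of shape (10, 3, 3, 1, 1, 1, 1) = 17005950

Hook-length formula: f^λ = n! / Π hook(c), product over all cells c of the Young diagram. For λ = (10, 3, 3, 1, 1, 1, 1), n = 20 boxes. Hook lengths by row (left-to-right, top-to-bottom): [16, 11, 10, 7, 6, 5, 4, 3, 2, 1]; [8, 3, 2]; [7, 2, 1]; [4]; [3]; [2]; [1]. Product of hooks = 143061811200. So f^λ = 20! / 143061811200 = 2432902008176640000 / 143061811200 = 17005950.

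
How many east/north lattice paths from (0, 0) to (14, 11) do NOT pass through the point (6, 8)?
Number of paths = 3961905

Total paths from (0, 0) to (14, 11): C(25, 14) = 4457400. Paths through (6, 8): (paths (0, 0) → (6, 8)) × (paths (6, 8) → (14, 11)) = C(14, 6) · C(11, 8) = 3003 · 165 = 495495. Avoidance count = 4457400 − 495495 = 3961905.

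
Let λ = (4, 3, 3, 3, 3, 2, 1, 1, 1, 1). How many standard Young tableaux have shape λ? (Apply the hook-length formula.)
# SYT of shape (4, 3, 3, 3, 3, 2, 1, 1, 1, 1) = 182801850

Hook-length formula: f^λ = n! / Π hook(c), product over all cells c of the Young diagram. For λ = (4, 3, 3, 3, 3, 2, 1, 1, 1, 1), n = 22 boxes. Hook lengths by row (left-to-right, top-to-bottom): [13, 8, 6, 1]; [11, 6, 4]; [10, 5, 3]; [9, 4, 2]; [8, 3, 1]; [6, 1]; [4]; [3]; [2]; [1]. Product of hooks = 6148738252800. So f^λ = 22! / 6148738252800 = 1124000727777607680000 / 6148738252800 = 182801850.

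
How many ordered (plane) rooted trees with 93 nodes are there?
C_92 = 15487357822491889407128326963778343232013931127835600

These ordered rooted trees are counted by the Catalan number C_n = (1/(n + 1)) · C(2n, n). For n = 92: C_92 = (1/93) · C(184, 92) = 1440324277491745714862934407631385920577295594888710800/93 = 15487357822491889407128326963778343232013931127835600.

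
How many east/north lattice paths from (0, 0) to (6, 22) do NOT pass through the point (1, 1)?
Number of paths = 245180

Total paths from (0, 0) to (6, 22): C(28, 6) = 376740. Paths through (1, 1): (paths (0, 0) → (1, 1)) × (paths (1, 1) → (6, 22)) = C(2, 1) · C(26, 5) = 2 · 65780 = 131560. Avoidance count = 376740 − 131560 = 245180.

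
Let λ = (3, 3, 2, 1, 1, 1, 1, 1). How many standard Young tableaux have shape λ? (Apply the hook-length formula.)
# SYT of shape (3, 3, 2, 1, 1, 1, 1, 1) = 3432

Hook-length formula: f^λ = n! / Π hook(c), product over all cells c of the Young diagram. For λ = (3, 3, 2, 1, 1, 1, 1, 1), n = 13 boxes. Hook lengths by row (left-to-right, top-to-bottom): [10, 4, 2]; [9, 3, 1]; [7, 1]; [5]; [4]; [3]; [2]; [1]. Product of hooks = 1814400. So f^λ = 13! / 1814400 = 6227020800 / 1814400 = 3432.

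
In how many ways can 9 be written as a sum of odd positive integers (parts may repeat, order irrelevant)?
p_odd(9) = 8

Partitions of 9 using only odd parts 1, 3, 5, …: 9, 7+1+1, 5+3+1, 5+1+1+1+1, 3+3+3, 3+3+1+1+1, 3+1+1+1+1+1+1, 1+1+1+1+1+1+1+1+1. There are 8. (Euler: this equals q(9), the number of distinct-part partitions.)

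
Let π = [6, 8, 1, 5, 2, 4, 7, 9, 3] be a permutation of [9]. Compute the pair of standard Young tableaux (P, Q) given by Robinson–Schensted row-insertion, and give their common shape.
P = [1, 2, 3, 7, 9] / [4, 8] / [5] / [6];  Q = [1, 2, 6, 7, 8] / [3, 4] / [5] / [9];  common shape = (5, 2, 1, 1)

Row-insert the values π_1, π_2, … into P one at a time, bumping the leftmost entry strictly greater than the inserted value down to the next row. The recording tableau Q records, in position (i, j), the step at which that cell was added to P.
  Insert 6 (step 1): P = [6];  Q = [1]
  Insert 8 (step 2): P = [6, 8];  Q = [1, 2]
  Insert 1 (step 3): P = [1, 8] / [6];  Q = [1, 2] / [3]
  Insert 5 (step 4): P = [1, 5] / [6, 8];  Q = [1, 2] / [3, 4]
  Insert 2 (step 5): P = [1, 2] / [5, 8] / [6];  Q = [1, 2] / [3, 4] / [5]
  Insert 4 (step 6): P = [1, 2, 4] / [5, 8] / [6];  Q = [1, 2, 6] / [3, 4] / [5]
  Insert 7 (step 7): P = [1, 2, 4, 7] / [5, 8] / [6];  Q = [1, 2, 6, 7] / [3, 4] / [5]
  Insert 9 (step 8): P = [1, 2, 4, 7, 9] / [5, 8] / [6];  Q = [1, 2, 6, 7, 8] / [3, 4] / [5]
  Insert 3 (step 9): P = [1, 2, 3, 7, 9] / [4, 8] / [5] / [6];  Q = [1, 2, 6, 7, 8] / [3, 4] / [5] / [9]
Final shape: (5, 2, 1, 1).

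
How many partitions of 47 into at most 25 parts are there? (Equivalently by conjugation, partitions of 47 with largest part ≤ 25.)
p(47, parts ≤ 25) = 121248

Use the recurrence p(n, m) = p(n, m−1) + p(n−m, m): either the largest part is < m (count p(n, m−1)) or the largest part is exactly m (remove one copy of m, count p(n−m, m)). With p(0, ·) = 1 this gives p(47, parts ≤ 25) = 121248. (By conjugating Young diagrams, this also counts partitions of 47 into at most 25 parts.)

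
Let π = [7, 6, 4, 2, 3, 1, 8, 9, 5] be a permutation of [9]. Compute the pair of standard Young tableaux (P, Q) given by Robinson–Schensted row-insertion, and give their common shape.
P = [1, 3, 5, 9] / [2, 8] / [4] / [6] / [7];  Q = [1, 5, 7, 8] / [2, 9] / [3] / [4] / [6];  common shape = (4, 2, 1, 1, 1)

Row-insert the values π_1, π_2, … into P one at a time, bumping the leftmost entry strictly greater than the inserted value down to the next row. The recording tableau Q records, in position (i, j), the step at which that cell was added to P.
  Insert 7 (step 1): P = [7];  Q = [1]
  Insert 6 (step 2): P = [6] / [7];  Q = [1] / [2]
  Insert 4 (step 3): P = [4] / [6] / [7];  Q = [1] / [2] / [3]
  Insert 2 (step 4): P = [2] / [4] / [6] / [7];  Q = [1] / [2] / [3] / [4]
  Insert 3 (step 5): P = [2, 3] / [4] / [6] / [7];  Q = [1, 5] / [2] / [3] / [4]
  Insert 1 (step 6): P = [1, 3] / [2] / [4] / [6] / [7];  Q = [1, 5] / [2] / [3] / [4] / [6]
  Insert 8 (step 7): P = [1, 3, 8] / [2] / [4] / [6] / [7];  Q = [1, 5, 7] / [2] / [3] / [4] / [6]
  Insert 9 (step 8): P = [1, 3, 8, 9] / [2] / [4] / [6] / [7];  Q = [1, 5, 7, 8] / [2] / [3] / [4] / [6]
  Insert 5 (step 9): P = [1, 3, 5, 9] / [2, 8] / [4] / [6] / [7];  Q = [1, 5, 7, 8] / [2, 9] / [3] / [4] / [6]
Final shape: (4, 2, 1, 1, 1).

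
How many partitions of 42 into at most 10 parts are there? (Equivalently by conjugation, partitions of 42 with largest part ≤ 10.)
p(42, parts ≤ 10) = 22367

Use the recurrence p(n, m) = p(n, m−1) + p(n−m, m): either the largest part is < m (count p(n, m−1)) or the largest part is exactly m (remove one copy of m, count p(n−m, m)). With p(0, ·) = 1 this gives p(42, parts ≤ 10) = 22367. (By conjugating Young diagrams, this also counts partitions of 42 into at most 10 parts.)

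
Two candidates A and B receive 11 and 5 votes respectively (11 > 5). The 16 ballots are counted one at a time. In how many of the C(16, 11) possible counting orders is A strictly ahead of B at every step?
Strict-lead orderings = 1638

Total orderings of the 16 votes with 11 for A: C(16, 11) = 4368. By the Bertrand ballot formula (Cycle Lemma / reflection principle), the number of orderings in which A is strictly ahead of B throughout is (p − q)/(p + q) · C(p + q, p) = (11 − 5)/(11 + 5) · 4368 = 1638.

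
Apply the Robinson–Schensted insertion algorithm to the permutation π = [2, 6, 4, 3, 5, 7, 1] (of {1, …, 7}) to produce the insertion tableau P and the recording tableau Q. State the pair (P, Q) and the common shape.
P = [1, 3, 5, 7] / [2] / [4] / [6];  Q = [1, 2, 5, 6] / [3] / [4] / [7];  common shape = (4, 1, 1, 1)

Row-insert the values π_1, π_2, … into P one at a time, bumping the leftmost entry strictly greater than the inserted value down to the next row. The recording tableau Q records, in position (i, j), the step at which that cell was added to P.
  Insert 2 (step 1): P = [2];  Q = [1]
  Insert 6 (step 2): P = [2, 6];  Q = [1, 2]
  Insert 4 (step 3): P = [2, 4] / [6];  Q = [1, 2] / [3]
  Insert 3 (step 4): P = [2, 3] / [4] / [6];  Q = [1, 2] / [3] / [4]
  Insert 5 (step 5): P = [2, 3, 5] / [4] / [6];  Q = [1, 2, 5] / [3] / [4]
  Insert 7 (step 6): P = [2, 3, 5, 7] / [4] / [6];  Q = [1, 2, 5, 6] / [3] / [4]
  Insert 1 (step 7): P = [1, 3, 5, 7] / [2] / [4] / [6];  Q = [1, 2, 5, 6] / [3] / [4] / [7]
Final shape: (4, 1, 1, 1).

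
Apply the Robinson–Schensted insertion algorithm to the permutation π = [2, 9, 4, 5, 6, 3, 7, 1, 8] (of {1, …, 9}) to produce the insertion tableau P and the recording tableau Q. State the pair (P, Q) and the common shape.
P = [1, 3, 5, 6, 7, 8] / [2] / [4] / [9];  Q = [1, 2, 4, 5, 7, 9] / [3] / [6] / [8];  common shape = (6, 1, 1, 1)

Row-insert the values π_1, π_2, … into P one at a time, bumping the leftmost entry strictly greater than the inserted value down to the next row. The recording tableau Q records, in position (i, j), the step at which that cell was added to P.
  Insert 2 (step 1): P = [2];  Q = [1]
  Insert 9 (step 2): P = [2, 9];  Q = [1, 2]
  Insert 4 (step 3): P = [2, 4] / [9];  Q = [1, 2] / [3]
  Insert 5 (step 4): P = [2, 4, 5] / [9];  Q = [1, 2, 4] / [3]
  Insert 6 (step 5): P = [2, 4, 5, 6] / [9];  Q = [1, 2, 4, 5] / [3]
  Insert 3 (step 6): P = [2, 3, 5, 6] / [4] / [9];  Q = [1, 2, 4, 5] / [3] / [6]
  Insert 7 (step 7): P = [2, 3, 5, 6, 7] / [4] / [9];  Q = [1, 2, 4, 5, 7] / [3] / [6]
  Insert 1 (step 8): P = [1, 3, 5, 6, 7] / [2] / [4] / [9];  Q = [1, 2, 4, 5, 7] / [3] / [6] / [8]
  Insert 8 (step 9): P = [1, 3, 5, 6, 7, 8] / [2] / [4] / [9];  Q = [1, 2, 4, 5, 7, 9] / [3] / [6] / [8]
Final shape: (6, 1, 1, 1).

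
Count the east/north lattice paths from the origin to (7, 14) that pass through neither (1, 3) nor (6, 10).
Number of paths = 42576

Inclusion–exclusion. Total paths: C(21, 7) = 116280. Through P₁: C(4, 1)·C(17, 6) = 49504. Through P₂: C(16, 6)·C(5, 1) = 40040. Since P₁ is strictly southwest of P₂, a monotone path through both must visit P₁ then P₂; paths through both = C(4, 1)·C(12, 5)·C(5, 1) = 15840. Avoid both = 116280 − 49504 − 40040 + 15840 = 42576.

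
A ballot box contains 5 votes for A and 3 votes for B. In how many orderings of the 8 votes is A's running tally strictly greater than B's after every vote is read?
Strict-lead orderings = 14

Total orderings of the 8 votes with 5 for A: C(8, 5) = 56. By the Bertrand ballot formula (Cycle Lemma / reflection principle), the number of orderings in which A is strictly ahead of B throughout is (p − q)/(p + q) · C(p + q, p) = (5 − 3)/(5 + 3) · 56 = 14.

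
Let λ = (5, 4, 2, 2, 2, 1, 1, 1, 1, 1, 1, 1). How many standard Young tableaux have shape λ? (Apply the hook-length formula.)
# SYT of shape (5, 4, 2, 2, 2, 1, 1, 1, 1, 1, 1, 1) = 145495350

Hook-length formula: f^λ = n! / Π hook(c), product over all cells c of the Young diagram. For λ = (5, 4, 2, 2, 2, 1, 1, 1, 1, 1, 1, 1), n = 22 boxes. Hook lengths by row (left-to-right, top-to-bottom): [16, 8, 4, 3, 1]; [14, 6, 2, 1]; [11, 3]; [10, 2]; [9, 1]; [7]; [6]; [5]; [4]; [3]; [2]; [1]. Product of hooks = 7725337804800. So f^λ = 22! / 7725337804800 = 1124000727777607680000 / 7725337804800 = 145495350.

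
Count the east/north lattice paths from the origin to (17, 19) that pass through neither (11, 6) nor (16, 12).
Number of paths = 8064078624

Inclusion–exclusion. Total paths: C(36, 17) = 8597496600. Through P₁: C(17, 11)·C(19, 6) = 335785632. Through P₂: C(28, 16)·C(8, 1) = 243374040. Since P₁ is strictly southwest of P₂, a monotone path through both must visit P₁ then P₂; paths through both = C(17, 11)·C(11, 5)·C(8, 1) = 45741696. Avoid both = 8597496600 − 335785632 − 243374040 + 45741696 = 8064078624.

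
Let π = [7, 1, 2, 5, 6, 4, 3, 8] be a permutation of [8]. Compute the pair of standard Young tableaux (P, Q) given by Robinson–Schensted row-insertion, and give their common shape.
P = [1, 2, 3, 6, 8] / [4] / [5] / [7];  Q = [1, 3, 4, 5, 8] / [2] / [6] / [7];  common shape = (5, 1, 1, 1)

Row-insert the values π_1, π_2, … into P one at a time, bumping the leftmost entry strictly greater than the inserted value down to the next row. The recording tableau Q records, in position (i, j), the step at which that cell was added to P.
  Insert 7 (step 1): P = [7];  Q = [1]
  Insert 1 (step 2): P = [1] / [7];  Q = [1] / [2]
  Insert 2 (step 3): P = [1, 2] / [7];  Q = [1, 3] / [2]
  Insert 5 (step 4): P = [1, 2, 5] / [7];  Q = [1, 3, 4] / [2]
  Insert 6 (step 5): P = [1, 2, 5, 6] / [7];  Q = [1, 3, 4, 5] / [2]
  Insert 4 (step 6): P = [1, 2, 4, 6] / [5] / [7];  Q = [1, 3, 4, 5] / [2] / [6]
  Insert 3 (step 7): P = [1, 2, 3, 6] / [4] / [5] / [7];  Q = [1, 3, 4, 5] / [2] / [6] / [7]
  Insert 8 (step 8): P = [1, 2, 3, 6, 8] / [4] / [5] / [7];  Q = [1, 3, 4, 5, 8] / [2] / [6] / [7]
Final shape: (5, 1, 1, 1).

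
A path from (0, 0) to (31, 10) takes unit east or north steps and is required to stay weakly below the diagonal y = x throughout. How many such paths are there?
Number of paths = 770755843

By the reflection principle (André's argument), the number of monotone paths to (31, 10) with n ≤ m that never go above y = x is C(41, 31) − C(41, 32) = 1121099408 − 350343565 = 770755843.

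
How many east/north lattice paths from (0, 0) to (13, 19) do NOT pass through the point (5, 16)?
Number of paths = 344016015

Total paths from (0, 0) to (13, 19): C(32, 13) = 347373600. Paths through (5, 16): (paths (0, 0) → (5, 16)) × (paths (5, 16) → (13, 19)) = C(21, 5) · C(11, 8) = 20349 · 165 = 3357585. Avoidance count = 347373600 − 3357585 = 344016015.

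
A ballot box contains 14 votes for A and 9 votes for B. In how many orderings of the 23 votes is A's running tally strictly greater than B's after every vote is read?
Strict-lead orderings = 177650

Total orderings of the 23 votes with 14 for A: C(23, 14) = 817190. By the Bertrand ballot formula (Cycle Lemma / reflection principle), the number of orderings in which A is strictly ahead of B throughout is (p − q)/(p + q) · C(p + q, p) = (14 − 9)/(14 + 9) · 817190 = 177650.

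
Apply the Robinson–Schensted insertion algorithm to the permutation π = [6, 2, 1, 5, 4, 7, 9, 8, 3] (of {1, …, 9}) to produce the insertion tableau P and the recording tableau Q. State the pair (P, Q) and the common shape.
P = [1, 3, 7, 8] / [2, 4, 9] / [5] / [6];  Q = [1, 4, 6, 7] / [2, 5, 8] / [3] / [9];  common shape = (4, 3, 1, 1)

Row-insert the values π_1, π_2, … into P one at a time, bumping the leftmost entry strictly greater than the inserted value down to the next row. The recording tableau Q records, in position (i, j), the step at which that cell was added to P.
  Insert 6 (step 1): P = [6];  Q = [1]
  Insert 2 (step 2): P = [2] / [6];  Q = [1] / [2]
  Insert 1 (step 3): P = [1] / [2] / [6];  Q = [1] / [2] / [3]
  Insert 5 (step 4): P = [1, 5] / [2] / [6];  Q = [1, 4] / [2] / [3]
  Insert 4 (step 5): P = [1, 4] / [2, 5] / [6];  Q = [1, 4] / [2, 5] / [3]
  Insert 7 (step 6): P = [1, 4, 7] / [2, 5] / [6];  Q = [1, 4, 6] / [2, 5] / [3]
  Insert 9 (step 7): P = [1, 4, 7, 9] / [2, 5] / [6];  Q = [1, 4, 6, 7] / [2, 5] / [3]
  Insert 8 (step 8): P = [1, 4, 7, 8] / [2, 5, 9] / [6];  Q = [1, 4, 6, 7] / [2, 5, 8] / [3]
  Insert 3 (step 9): P = [1, 3, 7, 8] / [2, 4, 9] / [5] / [6];  Q = [1, 4, 6, 7] / [2, 5, 8] / [3] / [9]
Final shape: (4, 3, 1, 1).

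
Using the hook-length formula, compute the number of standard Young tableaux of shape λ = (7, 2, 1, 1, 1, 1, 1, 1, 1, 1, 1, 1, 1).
# SYT of shape (7, 2, 1, 1, 1, 1, 1, 1, 1, 1, 1, 1, 1) = 293760

Hook-length formula: f^λ = n! / Π hook(c), product over all cells c of the Young diagram. For λ = (7, 2, 1, 1, 1, 1, 1, 1, 1, 1, 1, 1, 1), n = 20 boxes. Hook lengths by row (left-to-right, top-to-bottom): [19, 7, 5, 4, 3, 2, 1]; [13, 1]; [11]; [10]; [9]; [8]; [7]; [6]; [5]; [4]; [3]; [2]; [1]. Product of hooks = 8281937664000. So f^λ = 20! / 8281937664000 = 2432902008176640000 / 8281937664000 = 293760.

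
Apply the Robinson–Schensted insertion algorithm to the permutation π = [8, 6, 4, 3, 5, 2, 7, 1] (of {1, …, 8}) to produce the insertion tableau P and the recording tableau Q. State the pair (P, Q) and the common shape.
P = [1, 5, 7] / [2] / [3] / [4] / [6] / [8];  Q = [1, 5, 7] / [2] / [3] / [4] / [6] / [8];  common shape = (3, 1, 1, 1, 1, 1)

Row-insert the values π_1, π_2, … into P one at a time, bumping the leftmost entry strictly greater than the inserted value down to the next row. The recording tableau Q records, in position (i, j), the step at which that cell was added to P.
  Insert 8 (step 1): P = [8];  Q = [1]
  Insert 6 (step 2): P = [6] / [8];  Q = [1] / [2]
  Insert 4 (step 3): P = [4] / [6] / [8];  Q = [1] / [2] / [3]
  Insert 3 (step 4): P = [3] / [4] / [6] / [8];  Q = [1] / [2] / [3] / [4]
  Insert 5 (step 5): P = [3, 5] / [4] / [6] / [8];  Q = [1, 5] / [2] / [3] / [4]
  Insert 2 (step 6): P = [2, 5] / [3] / [4] / [6] / [8];  Q = [1, 5] / [2] / [3] / [4] / [6]
  Insert 7 (step 7): P = [2, 5, 7] / [3] / [4] / [6] / [8];  Q = [1, 5, 7] / [2] / [3] / [4] / [6]
  Insert 1 (step 8): P = [1, 5, 7] / [2] / [3] / [4] / [6] / [8];  Q = [1, 5, 7] / [2] / [3] / [4] / [6] / [8]
Final shape: (3, 1, 1, 1, 1, 1).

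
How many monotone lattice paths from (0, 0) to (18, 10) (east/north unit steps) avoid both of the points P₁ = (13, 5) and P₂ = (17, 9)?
Number of paths = 5914394

Inclusion–exclusion. Total paths: C(28, 18) = 13123110. Through P₁: C(18, 13)·C(10, 5) = 2159136. Through P₂: C(26, 17)·C(2, 1) = 6249100. Since P₁ is strictly southwest of P₂, a monotone path through both must visit P₁ then P₂; paths through both = C(18, 13)·C(8, 4)·C(2, 1) = 1199520. Avoid both = 13123110 − 2159136 − 6249100 + 1199520 = 5914394.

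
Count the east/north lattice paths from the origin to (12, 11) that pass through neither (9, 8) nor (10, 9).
Number of paths = 603330

Inclusion–exclusion. Total paths: C(23, 12) = 1352078. Through P₁: C(17, 9)·C(6, 3) = 486200. Through P₂: C(19, 10)·C(4, 2) = 554268. Since P₁ is strictly southwest of P₂, a monotone path through both must visit P₁ then P₂; paths through both = C(17, 9)·C(2, 1)·C(4, 2) = 291720. Avoid both = 1352078 − 486200 − 554268 + 291720 = 603330.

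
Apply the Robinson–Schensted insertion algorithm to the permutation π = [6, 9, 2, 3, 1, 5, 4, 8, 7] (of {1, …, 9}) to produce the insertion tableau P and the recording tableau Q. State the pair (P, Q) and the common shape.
P = [1, 3, 4, 7] / [2, 5, 8] / [6, 9];  Q = [1, 2, 6, 8] / [3, 4, 9] / [5, 7];  common shape = (4, 3, 2)

Row-insert the values π_1, π_2, … into P one at a time, bumping the leftmost entry strictly greater than the inserted value down to the next row. The recording tableau Q records, in position (i, j), the step at which that cell was added to P.
  Insert 6 (step 1): P = [6];  Q = [1]
  Insert 9 (step 2): P = [6, 9];  Q = [1, 2]
  Insert 2 (step 3): P = [2, 9] / [6];  Q = [1, 2] / [3]
  Insert 3 (step 4): P = [2, 3] / [6, 9];  Q = [1, 2] / [3, 4]
  Insert 1 (step 5): P = [1, 3] / [2, 9] / [6];  Q = [1, 2] / [3, 4] / [5]
  Insert 5 (step 6): P = [1, 3, 5] / [2, 9] / [6];  Q = [1, 2, 6] / [3, 4] / [5]
  Insert 4 (step 7): P = [1, 3, 4] / [2, 5] / [6, 9];  Q = [1, 2, 6] / [3, 4] / [5, 7]
  Insert 8 (step 8): P = [1, 3, 4, 8] / [2, 5] / [6, 9];  Q = [1, 2, 6, 8] / [3, 4] / [5, 7]
  Insert 7 (step 9): P = [1, 3, 4, 7] / [2, 5, 8] / [6, 9];  Q = [1, 2, 6, 8] / [3, 4, 9] / [5, 7]
Final shape: (4, 3, 2).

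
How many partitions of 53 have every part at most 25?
p(53, parts ≤ 25) = 315190

Use the recurrence p(n, m) = p(n, m−1) + p(n−m, m): either the largest part is < m (count p(n, m−1)) or the largest part is exactly m (remove one copy of m, count p(n−m, m)). With p(0, ·) = 1 this gives p(53, parts ≤ 25) = 315190. (By conjugating Young diagrams, this also counts partitions of 53 into at most 25 parts.)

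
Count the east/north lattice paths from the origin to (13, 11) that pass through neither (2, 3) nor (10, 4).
Number of paths = 1631004

Inclusion–exclusion. Total paths: C(24, 13) = 2496144. Through P₁: C(5, 2)·C(19, 11) = 755820. Through P₂: C(14, 10)·C(10, 3) = 120120. Since P₁ is strictly southwest of P₂, a monotone path through both must visit P₁ then P₂; paths through both = C(5, 2)·C(9, 8)·C(10, 3) = 10800. Avoid both = 2496144 − 755820 − 120120 + 10800 = 1631004.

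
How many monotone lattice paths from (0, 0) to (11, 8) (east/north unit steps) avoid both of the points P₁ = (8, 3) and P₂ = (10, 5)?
Number of paths = 58290

Inclusion–exclusion. Total paths: C(19, 11) = 75582. Through P₁: C(11, 8)·C(8, 3) = 9240. Through P₂: C(15, 10)·C(4, 1) = 12012. Since P₁ is strictly southwest of P₂, a monotone path through both must visit P₁ then P₂; paths through both = C(11, 8)·C(4, 2)·C(4, 1) = 3960. Avoid both = 75582 − 9240 − 12012 + 3960 = 58290.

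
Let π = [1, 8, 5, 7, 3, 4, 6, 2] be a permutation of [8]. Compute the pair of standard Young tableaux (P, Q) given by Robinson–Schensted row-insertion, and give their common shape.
P = [1, 2, 4, 6] / [3, 7] / [5] / [8];  Q = [1, 2, 4, 7] / [3, 6] / [5] / [8];  common shape = (4, 2, 1, 1)

Row-insert the values π_1, π_2, … into P one at a time, bumping the leftmost entry strictly greater than the inserted value down to the next row. The recording tableau Q records, in position (i, j), the step at which that cell was added to P.
  Insert 1 (step 1): P = [1];  Q = [1]
  Insert 8 (step 2): P = [1, 8];  Q = [1, 2]
  Insert 5 (step 3): P = [1, 5] / [8];  Q = [1, 2] / [3]
  Insert 7 (step 4): P = [1, 5, 7] / [8];  Q = [1, 2, 4] / [3]
  Insert 3 (step 5): P = [1, 3, 7] / [5] / [8];  Q = [1, 2, 4] / [3] / [5]
  Insert 4 (step 6): P = [1, 3, 4] / [5, 7] / [8];  Q = [1, 2, 4] / [3, 6] / [5]
  Insert 6 (step 7): P = [1, 3, 4, 6] / [5, 7] / [8];  Q = [1, 2, 4, 7] / [3, 6] / [5]
  Insert 2 (step 8): P = [1, 2, 4, 6] / [3, 7] / [5] / [8];  Q = [1, 2, 4, 7] / [3, 6] / [5] / [8]
Final shape: (4, 2, 1, 1).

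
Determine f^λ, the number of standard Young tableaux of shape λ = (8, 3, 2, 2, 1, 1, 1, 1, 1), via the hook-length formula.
# SYT of shape (8, 3, 2, 2, 1, 1, 1, 1, 1) = 33671781

Hook-length formula: f^λ = n! / Π hook(c), product over all cells c of the Young diagram. For λ = (8, 3, 2, 2, 1, 1, 1, 1, 1), n = 20 boxes. Hook lengths by row (left-to-right, top-to-bottom): [16, 10, 7, 5, 4, 3, 2, 1]; [10, 4, 1]; [8, 2]; [7, 1]; [5]; [4]; [3]; [2]; [1]. Product of hooks = 72253440000. So f^λ = 20! / 72253440000 = 2432902008176640000 / 72253440000 = 33671781.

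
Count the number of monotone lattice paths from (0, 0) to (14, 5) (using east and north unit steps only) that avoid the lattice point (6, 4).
Number of paths = 9738

Total paths from (0, 0) to (14, 5): C(19, 14) = 11628. Paths through (6, 4): (paths (0, 0) → (6, 4)) × (paths (6, 4) → (14, 5)) = C(10, 6) · C(9, 8) = 210 · 9 = 1890. Avoidance count = 11628 − 1890 = 9738.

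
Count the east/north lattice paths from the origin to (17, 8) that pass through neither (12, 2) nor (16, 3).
Number of paths = 1036449

Inclusion–exclusion. Total paths: C(25, 17) = 1081575. Through P₁: C(14, 12)·C(11, 5) = 42042. Through P₂: C(19, 16)·C(6, 1) = 5814. Since P₁ is strictly southwest of P₂, a monotone path through both must visit P₁ then P₂; paths through both = C(14, 12)·C(5, 4)·C(6, 1) = 2730. Avoid both = 1081575 − 42042 − 5814 + 2730 = 1036449.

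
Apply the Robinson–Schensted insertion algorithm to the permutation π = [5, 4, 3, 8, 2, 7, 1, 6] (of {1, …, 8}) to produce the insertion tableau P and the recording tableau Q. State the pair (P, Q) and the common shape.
P = [1, 6] / [2, 7] / [3, 8] / [4] / [5];  Q = [1, 4] / [2, 6] / [3, 8] / [5] / [7];  common shape = (2, 2, 2, 1, 1)

Row-insert the values π_1, π_2, … into P one at a time, bumping the leftmost entry strictly greater than the inserted value down to the next row. The recording tableau Q records, in position (i, j), the step at which that cell was added to P.
  Insert 5 (step 1): P = [5];  Q = [1]
  Insert 4 (step 2): P = [4] / [5];  Q = [1] / [2]
  Insert 3 (step 3): P = [3] / [4] / [5];  Q = [1] / [2] / [3]
  Insert 8 (step 4): P = [3, 8] / [4] / [5];  Q = [1, 4] / [2] / [3]
  Insert 2 (step 5): P = [2, 8] / [3] / [4] / [5];  Q = [1, 4] / [2] / [3] / [5]
  Insert 7 (step 6): P = [2, 7] / [3, 8] / [4] / [5];  Q = [1, 4] / [2, 6] / [3] / [5]
  Insert 1 (step 7): P = [1, 7] / [2, 8] / [3] / [4] / [5];  Q = [1, 4] / [2, 6] / [3] / [5] / [7]
  Insert 6 (step 8): P = [1, 6] / [2, 7] / [3, 8] / [4] / [5];  Q = [1, 4] / [2, 6] / [3, 8] / [5] / [7]
Final shape: (2, 2, 2, 1, 1).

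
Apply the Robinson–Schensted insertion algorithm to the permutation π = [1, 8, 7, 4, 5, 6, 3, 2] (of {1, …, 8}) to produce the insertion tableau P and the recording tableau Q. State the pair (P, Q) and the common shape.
P = [1, 2, 5, 6] / [3] / [4] / [7] / [8];  Q = [1, 2, 5, 6] / [3] / [4] / [7] / [8];  common shape = (4, 1, 1, 1, 1)

Row-insert the values π_1, π_2, … into P one at a time, bumping the leftmost entry strictly greater than the inserted value down to the next row. The recording tableau Q records, in position (i, j), the step at which that cell was added to P.
  Insert 1 (step 1): P = [1];  Q = [1]
  Insert 8 (step 2): P = [1, 8];  Q = [1, 2]
  Insert 7 (step 3): P = [1, 7] / [8];  Q = [1, 2] / [3]
  Insert 4 (step 4): P = [1, 4] / [7] / [8];  Q = [1, 2] / [3] / [4]
  Insert 5 (step 5): P = [1, 4, 5] / [7] / [8];  Q = [1, 2, 5] / [3] / [4]
  Insert 6 (step 6): P = [1, 4, 5, 6] / [7] / [8];  Q = [1, 2, 5, 6] / [3] / [4]
  Insert 3 (step 7): P = [1, 3, 5, 6] / [4] / [7] / [8];  Q = [1, 2, 5, 6] / [3] / [4] / [7]
  Insert 2 (step 8): P = [1, 2, 5, 6] / [3] / [4] / [7] / [8];  Q = [1, 2, 5, 6] / [3] / [4] / [7] / [8]
Final shape: (4, 1, 1, 1, 1).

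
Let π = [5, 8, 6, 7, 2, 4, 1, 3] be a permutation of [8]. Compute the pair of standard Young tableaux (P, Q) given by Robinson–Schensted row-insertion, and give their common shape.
P = [1, 3, 7] / [2, 4] / [5, 6] / [8];  Q = [1, 2, 4] / [3, 6] / [5, 8] / [7];  common shape = (3, 2, 2, 1)

Row-insert the values π_1, π_2, … into P one at a time, bumping the leftmost entry strictly greater than the inserted value down to the next row. The recording tableau Q records, in position (i, j), the step at which that cell was added to P.
  Insert 5 (step 1): P = [5];  Q = [1]
  Insert 8 (step 2): P = [5, 8];  Q = [1, 2]
  Insert 6 (step 3): P = [5, 6] / [8];  Q = [1, 2] / [3]
  Insert 7 (step 4): P = [5, 6, 7] / [8];  Q = [1, 2, 4] / [3]
  Insert 2 (step 5): P = [2, 6, 7] / [5] / [8];  Q = [1, 2, 4] / [3] / [5]
  Insert 4 (step 6): P = [2, 4, 7] / [5, 6] / [8];  Q = [1, 2, 4] / [3, 6] / [5]
  Insert 1 (step 7): P = [1, 4, 7] / [2, 6] / [5] / [8];  Q = [1, 2, 4] / [3, 6] / [5] / [7]
  Insert 3 (step 8): P = [1, 3, 7] / [2, 4] / [5, 6] / [8];  Q = [1, 2, 4] / [3, 6] / [5, 8] / [7]
Final shape: (3, 2, 2, 1).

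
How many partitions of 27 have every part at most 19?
p(27, parts ≤ 19) = 2965

Use the recurrence p(n, m) = p(n, m−1) + p(n−m, m): either the largest part is < m (count p(n, m−1)) or the largest part is exactly m (remove one copy of m, count p(n−m, m)). With p(0, ·) = 1 this gives p(27, parts ≤ 19) = 2965. (By conjugating Young diagrams, this also counts partitions of 27 into at most 19 parts.)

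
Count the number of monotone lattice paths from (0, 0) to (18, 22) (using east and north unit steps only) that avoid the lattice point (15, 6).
Number of paths = 113327679984

Total paths from (0, 0) to (18, 22): C(40, 18) = 113380261800. Paths through (15, 6): (paths (0, 0) → (15, 6)) × (paths (15, 6) → (18, 22)) = C(21, 15) · C(19, 3) = 54264 · 969 = 52581816. Avoidance count = 113380261800 − 52581816 = 113327679984.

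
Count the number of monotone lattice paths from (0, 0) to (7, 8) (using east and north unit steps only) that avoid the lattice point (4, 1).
Number of paths = 5835

Total paths from (0, 0) to (7, 8): C(15, 7) = 6435. Paths through (4, 1): (paths (0, 0) → (4, 1)) × (paths (4, 1) → (7, 8)) = C(5, 4) · C(10, 3) = 5 · 120 = 600. Avoidance count = 6435 − 600 = 5835.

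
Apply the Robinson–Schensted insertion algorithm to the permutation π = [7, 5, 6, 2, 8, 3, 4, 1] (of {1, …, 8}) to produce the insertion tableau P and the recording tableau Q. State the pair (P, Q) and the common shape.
P = [1, 3, 4] / [2, 6, 8] / [5] / [7];  Q = [1, 3, 5] / [2, 6, 7] / [4] / [8];  common shape = (3, 3, 1, 1)

Row-insert the values π_1, π_2, … into P one at a time, bumping the leftmost entry strictly greater than the inserted value down to the next row. The recording tableau Q records, in position (i, j), the step at which that cell was added to P.
  Insert 7 (step 1): P = [7];  Q = [1]
  Insert 5 (step 2): P = [5] / [7];  Q = [1] / [2]
  Insert 6 (step 3): P = [5, 6] / [7];  Q = [1, 3] / [2]
  Insert 2 (step 4): P = [2, 6] / [5] / [7];  Q = [1, 3] / [2] / [4]
  Insert 8 (step 5): P = [2, 6, 8] / [5] / [7];  Q = [1, 3, 5] / [2] / [4]
  Insert 3 (step 6): P = [2, 3, 8] / [5, 6] / [7];  Q = [1, 3, 5] / [2, 6] / [4]
  Insert 4 (step 7): P = [2, 3, 4] / [5, 6, 8] / [7];  Q = [1, 3, 5] / [2, 6, 7] / [4]
  Insert 1 (step 8): P = [1, 3, 4] / [2, 6, 8] / [5] / [7];  Q = [1, 3, 5] / [2, 6, 7] / [4] / [8]
Final shape: (3, 3, 1, 1).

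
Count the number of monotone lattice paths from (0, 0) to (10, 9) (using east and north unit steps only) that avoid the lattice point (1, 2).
Number of paths = 58058

Total paths from (0, 0) to (10, 9): C(19, 10) = 92378. Paths through (1, 2): (paths (0, 0) → (1, 2)) × (paths (1, 2) → (10, 9)) = C(3, 1) · C(16, 9) = 3 · 11440 = 34320. Avoidance count = 92378 − 34320 = 58058.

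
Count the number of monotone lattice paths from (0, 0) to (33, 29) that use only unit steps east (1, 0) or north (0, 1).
Number of paths = 409894288378212890

A monotone lattice path from (0, 0) to (33, 29) consists of 33 east steps and 29 north steps in some order, so it is determined by which 33 of the 62 steps are east. The count is C(62, 33) = 409894288378212890.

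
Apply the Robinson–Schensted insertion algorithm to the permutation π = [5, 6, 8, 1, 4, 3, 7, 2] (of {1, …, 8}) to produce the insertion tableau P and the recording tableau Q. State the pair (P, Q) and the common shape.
P = [1, 2, 7] / [3, 6, 8] / [4] / [5];  Q = [1, 2, 3] / [4, 5, 7] / [6] / [8];  common shape = (3, 3, 1, 1)

Row-insert the values π_1, π_2, … into P one at a time, bumping the leftmost entry strictly greater than the inserted value down to the next row. The recording tableau Q records, in position (i, j), the step at which that cell was added to P.
  Insert 5 (step 1): P = [5];  Q = [1]
  Insert 6 (step 2): P = [5, 6];  Q = [1, 2]
  Insert 8 (step 3): P = [5, 6, 8];  Q = [1, 2, 3]
  Insert 1 (step 4): P = [1, 6, 8] / [5];  Q = [1, 2, 3] / [4]
  Insert 4 (step 5): P = [1, 4, 8] / [5, 6];  Q = [1, 2, 3] / [4, 5]
  Insert 3 (step 6): P = [1, 3, 8] / [4, 6] / [5];  Q = [1, 2, 3] / [4, 5] / [6]
  Insert 7 (step 7): P = [1, 3, 7] / [4, 6, 8] / [5];  Q = [1, 2, 3] / [4, 5, 7] / [6]
  Insert 2 (step 8): P = [1, 2, 7] / [3, 6, 8] / [4] / [5];  Q = [1, 2, 3] / [4, 5, 7] / [6] / [8]
Final shape: (3, 3, 1, 1).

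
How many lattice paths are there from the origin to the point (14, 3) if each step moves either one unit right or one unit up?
Number of paths = 680

A monotone lattice path from (0, 0) to (14, 3) consists of 14 east steps and 3 north steps in some order, so it is determined by which 14 of the 17 steps are east. The count is C(17, 14) = 680.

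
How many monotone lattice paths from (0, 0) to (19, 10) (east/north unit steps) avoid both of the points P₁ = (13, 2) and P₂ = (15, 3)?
Number of paths = 19549365

Inclusion–exclusion. Total paths: C(29, 19) = 20030010. Through P₁: C(15, 13)·C(14, 6) = 315315. Through P₂: C(18, 15)·C(11, 4) = 269280. Since P₁ is strictly southwest of P₂, a monotone path through both must visit P₁ then P₂; paths through both = C(15, 13)·C(3, 2)·C(11, 4) = 103950. Avoid both = 20030010 − 315315 − 269280 + 103950 = 19549365.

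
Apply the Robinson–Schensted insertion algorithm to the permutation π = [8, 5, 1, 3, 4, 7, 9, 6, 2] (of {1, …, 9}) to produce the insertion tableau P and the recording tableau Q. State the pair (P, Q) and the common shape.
P = [1, 2, 4, 6, 9] / [3, 7] / [5] / [8];  Q = [1, 4, 5, 6, 7] / [2, 8] / [3] / [9];  common shape = (5, 2, 1, 1)

Row-insert the values π_1, π_2, … into P one at a time, bumping the leftmost entry strictly greater than the inserted value down to the next row. The recording tableau Q records, in position (i, j), the step at which that cell was added to P.
  Insert 8 (step 1): P = [8];  Q = [1]
  Insert 5 (step 2): P = [5] / [8];  Q = [1] / [2]
  Insert 1 (step 3): P = [1] / [5] / [8];  Q = [1] / [2] / [3]
  Insert 3 (step 4): P = [1, 3] / [5] / [8];  Q = [1, 4] / [2] / [3]
  Insert 4 (step 5): P = [1, 3, 4] / [5] / [8];  Q = [1, 4, 5] / [2] / [3]
  Insert 7 (step 6): P = [1, 3, 4, 7] / [5] / [8];  Q = [1, 4, 5, 6] / [2] / [3]
  Insert 9 (step 7): P = [1, 3, 4, 7, 9] / [5] / [8];  Q = [1, 4, 5, 6, 7] / [2] / [3]
  Insert 6 (step 8): P = [1, 3, 4, 6, 9] / [5, 7] / [8];  Q = [1, 4, 5, 6, 7] / [2, 8] / [3]
  Insert 2 (step 9): P = [1, 2, 4, 6, 9] / [3, 7] / [5] / [8];  Q = [1, 4, 5, 6, 7] / [2, 8] / [3] / [9]
Final shape: (5, 2, 1, 1).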